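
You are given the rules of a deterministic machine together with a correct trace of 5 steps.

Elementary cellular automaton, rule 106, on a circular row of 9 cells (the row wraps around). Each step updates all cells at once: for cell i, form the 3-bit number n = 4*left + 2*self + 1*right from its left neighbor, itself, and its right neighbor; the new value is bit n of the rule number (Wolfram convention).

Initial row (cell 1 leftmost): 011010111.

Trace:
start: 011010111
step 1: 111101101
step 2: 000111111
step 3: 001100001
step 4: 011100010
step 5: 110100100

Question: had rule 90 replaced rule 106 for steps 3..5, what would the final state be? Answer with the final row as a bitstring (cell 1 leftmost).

101011110

(re-executing steps 3..5 under rule 90; state before step 3: 000111111)
step 3: 101100001
step 4: 101110011
step 5: 101011110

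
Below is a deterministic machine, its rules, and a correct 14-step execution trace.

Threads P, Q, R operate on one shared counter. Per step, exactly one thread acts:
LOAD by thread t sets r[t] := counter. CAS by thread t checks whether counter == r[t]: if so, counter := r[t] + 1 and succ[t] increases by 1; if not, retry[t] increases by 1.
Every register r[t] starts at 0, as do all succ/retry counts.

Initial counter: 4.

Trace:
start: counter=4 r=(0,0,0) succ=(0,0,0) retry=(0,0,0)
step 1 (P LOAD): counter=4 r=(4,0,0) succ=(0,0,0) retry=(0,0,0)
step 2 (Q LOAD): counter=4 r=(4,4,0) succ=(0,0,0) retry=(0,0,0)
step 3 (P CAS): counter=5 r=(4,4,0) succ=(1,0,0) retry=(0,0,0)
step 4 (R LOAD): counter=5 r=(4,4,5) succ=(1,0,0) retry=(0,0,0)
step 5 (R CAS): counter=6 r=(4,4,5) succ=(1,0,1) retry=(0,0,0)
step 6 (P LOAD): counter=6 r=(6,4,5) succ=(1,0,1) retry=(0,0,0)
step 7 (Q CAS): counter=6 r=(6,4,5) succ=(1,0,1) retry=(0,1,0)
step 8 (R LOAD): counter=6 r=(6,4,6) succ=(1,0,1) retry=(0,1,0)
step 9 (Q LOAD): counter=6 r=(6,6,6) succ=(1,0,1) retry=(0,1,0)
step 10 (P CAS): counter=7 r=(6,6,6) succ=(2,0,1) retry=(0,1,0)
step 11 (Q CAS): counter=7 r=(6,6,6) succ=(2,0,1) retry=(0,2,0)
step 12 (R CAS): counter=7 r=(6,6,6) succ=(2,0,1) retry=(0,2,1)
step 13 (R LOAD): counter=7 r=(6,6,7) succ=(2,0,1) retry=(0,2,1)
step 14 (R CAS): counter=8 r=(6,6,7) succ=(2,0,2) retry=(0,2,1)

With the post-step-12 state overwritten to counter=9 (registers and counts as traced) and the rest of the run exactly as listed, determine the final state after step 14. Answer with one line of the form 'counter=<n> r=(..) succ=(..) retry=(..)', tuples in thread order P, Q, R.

counter=10 r=(6,6,9) succ=(2,0,2) retry=(0,2,1)

state after step 12 := counter=9 r=(6,6,6) succ=(2,0,1) retry=(0,2,1)
step 13 (R LOAD): counter=9 r=(6,6,9) succ=(2,0,1) retry=(0,2,1)
step 14 (R CAS): counter=10 r=(6,6,9) succ=(2,0,2) retry=(0,2,1)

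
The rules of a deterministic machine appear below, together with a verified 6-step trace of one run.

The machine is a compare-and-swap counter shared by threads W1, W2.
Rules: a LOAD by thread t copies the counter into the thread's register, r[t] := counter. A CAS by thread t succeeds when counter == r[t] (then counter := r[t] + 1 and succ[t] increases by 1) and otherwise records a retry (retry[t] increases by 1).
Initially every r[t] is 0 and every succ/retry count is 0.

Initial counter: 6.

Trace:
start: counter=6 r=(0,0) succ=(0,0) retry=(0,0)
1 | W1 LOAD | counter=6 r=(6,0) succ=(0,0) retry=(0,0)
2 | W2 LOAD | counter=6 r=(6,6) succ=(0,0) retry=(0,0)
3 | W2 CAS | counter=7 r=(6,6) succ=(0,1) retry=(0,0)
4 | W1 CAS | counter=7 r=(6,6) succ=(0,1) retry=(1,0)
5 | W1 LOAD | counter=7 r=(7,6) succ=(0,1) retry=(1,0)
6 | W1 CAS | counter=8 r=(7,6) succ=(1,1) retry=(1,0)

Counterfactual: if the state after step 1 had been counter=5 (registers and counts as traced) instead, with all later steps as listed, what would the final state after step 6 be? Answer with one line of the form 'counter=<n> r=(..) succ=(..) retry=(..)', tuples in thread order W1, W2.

state after step 1 := counter=5 r=(6,0) succ=(0,0) retry=(0,0)
2 | W2 LOAD | counter=5 r=(6,5) succ=(0,0) retry=(0,0)
3 | W2 CAS | counter=6 r=(6,5) succ=(0,1) retry=(0,0)
4 | W1 CAS | counter=7 r=(6,5) succ=(1,1) retry=(0,0)
5 | W1 LOAD | counter=7 r=(7,5) succ=(1,1) retry=(0,0)
6 | W1 CAS | counter=8 r=(7,5) succ=(2,1) retry=(0,0)

counter=8 r=(7,5) succ=(2,1) retry=(0,0)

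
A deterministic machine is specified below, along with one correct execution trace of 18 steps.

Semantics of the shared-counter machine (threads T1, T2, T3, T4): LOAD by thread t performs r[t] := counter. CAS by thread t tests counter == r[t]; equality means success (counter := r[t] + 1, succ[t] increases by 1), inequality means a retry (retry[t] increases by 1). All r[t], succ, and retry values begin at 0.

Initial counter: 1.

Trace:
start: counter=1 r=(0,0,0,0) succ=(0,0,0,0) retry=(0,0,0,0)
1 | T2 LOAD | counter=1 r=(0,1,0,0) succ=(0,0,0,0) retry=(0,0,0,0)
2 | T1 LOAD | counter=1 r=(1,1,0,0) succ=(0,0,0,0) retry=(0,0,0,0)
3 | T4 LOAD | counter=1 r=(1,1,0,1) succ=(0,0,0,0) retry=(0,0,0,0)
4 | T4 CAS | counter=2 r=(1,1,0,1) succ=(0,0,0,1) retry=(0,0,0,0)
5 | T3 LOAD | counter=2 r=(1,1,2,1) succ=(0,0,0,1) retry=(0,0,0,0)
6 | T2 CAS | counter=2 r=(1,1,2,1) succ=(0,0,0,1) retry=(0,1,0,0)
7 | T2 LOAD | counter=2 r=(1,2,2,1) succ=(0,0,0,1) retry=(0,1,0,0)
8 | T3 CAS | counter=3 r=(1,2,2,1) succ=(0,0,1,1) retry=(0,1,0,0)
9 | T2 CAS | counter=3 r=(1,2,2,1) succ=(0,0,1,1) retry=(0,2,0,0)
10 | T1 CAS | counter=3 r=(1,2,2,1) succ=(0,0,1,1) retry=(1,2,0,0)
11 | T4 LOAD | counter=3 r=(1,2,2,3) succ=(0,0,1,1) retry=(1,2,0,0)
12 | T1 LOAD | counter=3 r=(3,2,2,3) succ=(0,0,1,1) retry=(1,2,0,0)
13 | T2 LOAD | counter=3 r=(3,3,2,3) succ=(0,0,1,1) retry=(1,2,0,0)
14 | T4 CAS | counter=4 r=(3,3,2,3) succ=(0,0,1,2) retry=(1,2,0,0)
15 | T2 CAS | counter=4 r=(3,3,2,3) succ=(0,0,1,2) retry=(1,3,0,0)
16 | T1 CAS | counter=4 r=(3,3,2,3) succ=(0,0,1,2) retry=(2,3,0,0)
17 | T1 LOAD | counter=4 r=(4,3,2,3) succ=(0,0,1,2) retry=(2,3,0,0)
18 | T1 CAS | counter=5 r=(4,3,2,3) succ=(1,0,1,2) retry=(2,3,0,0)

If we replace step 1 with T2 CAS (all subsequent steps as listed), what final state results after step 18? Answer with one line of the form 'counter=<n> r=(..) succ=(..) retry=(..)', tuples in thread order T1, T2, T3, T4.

counter=5 r=(4,3,2,3) succ=(1,0,1,2) retry=(2,4,0,0)

(re-executing from step 1 with the substitution; state before step 1: counter=1 r=(0,0,0,0) succ=(0,0,0,0) retry=(0,0,0,0))
1 | T2 CAS | counter=1 r=(0,0,0,0) succ=(0,0,0,0) retry=(0,1,0,0)
2 | T1 LOAD | counter=1 r=(1,0,0,0) succ=(0,0,0,0) retry=(0,1,0,0)
3 | T4 LOAD | counter=1 r=(1,0,0,1) succ=(0,0,0,0) retry=(0,1,0,0)
4 | T4 CAS | counter=2 r=(1,0,0,1) succ=(0,0,0,1) retry=(0,1,0,0)
5 | T3 LOAD | counter=2 r=(1,0,2,1) succ=(0,0,0,1) retry=(0,1,0,0)
6 | T2 CAS | counter=2 r=(1,0,2,1) succ=(0,0,0,1) retry=(0,2,0,0)
7 | T2 LOAD | counter=2 r=(1,2,2,1) succ=(0,0,0,1) retry=(0,2,0,0)
8 | T3 CAS | counter=3 r=(1,2,2,1) succ=(0,0,1,1) retry=(0,2,0,0)
9 | T2 CAS | counter=3 r=(1,2,2,1) succ=(0,0,1,1) retry=(0,3,0,0)
10 | T1 CAS | counter=3 r=(1,2,2,1) succ=(0,0,1,1) retry=(1,3,0,0)
11 | T4 LOAD | counter=3 r=(1,2,2,3) succ=(0,0,1,1) retry=(1,3,0,0)
12 | T1 LOAD | counter=3 r=(3,2,2,3) succ=(0,0,1,1) retry=(1,3,0,0)
13 | T2 LOAD | counter=3 r=(3,3,2,3) succ=(0,0,1,1) retry=(1,3,0,0)
14 | T4 CAS | counter=4 r=(3,3,2,3) succ=(0,0,1,2) retry=(1,3,0,0)
15 | T2 CAS | counter=4 r=(3,3,2,3) succ=(0,0,1,2) retry=(1,4,0,0)
16 | T1 CAS | counter=4 r=(3,3,2,3) succ=(0,0,1,2) retry=(2,4,0,0)
17 | T1 LOAD | counter=4 r=(4,3,2,3) succ=(0,0,1,2) retry=(2,4,0,0)
18 | T1 CAS | counter=5 r=(4,3,2,3) succ=(1,0,1,2) retry=(2,4,0,0)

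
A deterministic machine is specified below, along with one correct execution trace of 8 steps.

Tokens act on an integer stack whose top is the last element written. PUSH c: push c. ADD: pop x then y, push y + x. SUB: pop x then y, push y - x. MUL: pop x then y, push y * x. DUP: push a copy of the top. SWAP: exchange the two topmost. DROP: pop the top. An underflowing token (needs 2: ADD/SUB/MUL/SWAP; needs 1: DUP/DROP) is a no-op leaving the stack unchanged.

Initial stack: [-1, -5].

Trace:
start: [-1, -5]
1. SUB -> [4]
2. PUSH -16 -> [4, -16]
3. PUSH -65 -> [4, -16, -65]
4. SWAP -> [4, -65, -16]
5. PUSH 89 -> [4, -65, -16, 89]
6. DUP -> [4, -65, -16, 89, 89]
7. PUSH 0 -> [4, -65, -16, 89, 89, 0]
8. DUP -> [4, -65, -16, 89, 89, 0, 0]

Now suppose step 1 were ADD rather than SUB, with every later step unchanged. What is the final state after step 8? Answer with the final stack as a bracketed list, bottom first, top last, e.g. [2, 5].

[-6, -65, -16, 89, 89, 0, 0]

(re-executing from step 1 with the substitution; state before step 1: [-1, -5])
1. ADD -> [-6]
2. PUSH -16 -> [-6, -16]
3. PUSH -65 -> [-6, -16, -65]
4. SWAP -> [-6, -65, -16]
5. PUSH 89 -> [-6, -65, -16, 89]
6. DUP -> [-6, -65, -16, 89, 89]
7. PUSH 0 -> [-6, -65, -16, 89, 89, 0]
8. DUP -> [-6, -65, -16, 89, 89, 0, 0]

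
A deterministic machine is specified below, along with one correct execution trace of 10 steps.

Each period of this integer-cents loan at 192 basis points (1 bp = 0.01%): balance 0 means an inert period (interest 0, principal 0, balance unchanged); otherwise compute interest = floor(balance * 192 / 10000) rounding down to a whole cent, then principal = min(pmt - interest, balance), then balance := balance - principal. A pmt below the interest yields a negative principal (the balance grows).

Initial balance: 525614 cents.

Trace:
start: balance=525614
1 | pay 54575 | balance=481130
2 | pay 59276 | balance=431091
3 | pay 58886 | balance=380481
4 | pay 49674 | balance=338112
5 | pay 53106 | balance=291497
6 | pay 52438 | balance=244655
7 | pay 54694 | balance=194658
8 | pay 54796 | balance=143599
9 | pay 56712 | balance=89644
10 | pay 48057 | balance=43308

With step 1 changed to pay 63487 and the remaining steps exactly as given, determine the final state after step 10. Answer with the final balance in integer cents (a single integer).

(re-executing from step 1 with the substitution; state before step 1: balance=525614)
1 | pay 63487 | balance=472218
2 | pay 59276 | balance=422008
3 | pay 58886 | balance=371224
4 | pay 49674 | balance=328677
5 | pay 53106 | balance=281881
6 | pay 52438 | balance=234855
7 | pay 54694 | balance=184670
8 | pay 54796 | balance=133419
9 | pay 56712 | balance=79268
10 | pay 48057 | balance=32732

32732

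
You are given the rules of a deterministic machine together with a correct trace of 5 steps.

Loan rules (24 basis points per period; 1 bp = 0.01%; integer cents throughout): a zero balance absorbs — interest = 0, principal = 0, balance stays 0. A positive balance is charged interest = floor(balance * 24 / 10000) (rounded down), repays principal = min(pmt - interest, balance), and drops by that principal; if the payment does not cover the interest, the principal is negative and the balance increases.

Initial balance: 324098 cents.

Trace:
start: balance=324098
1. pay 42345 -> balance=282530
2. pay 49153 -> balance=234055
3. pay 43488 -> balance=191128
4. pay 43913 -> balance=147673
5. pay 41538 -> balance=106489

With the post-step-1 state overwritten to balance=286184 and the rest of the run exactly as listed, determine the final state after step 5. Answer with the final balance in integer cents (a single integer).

110178

state after step 1 := balance=286184
2. pay 49153 -> balance=237717
3. pay 43488 -> balance=194799
4. pay 43913 -> balance=151353
5. pay 41538 -> balance=110178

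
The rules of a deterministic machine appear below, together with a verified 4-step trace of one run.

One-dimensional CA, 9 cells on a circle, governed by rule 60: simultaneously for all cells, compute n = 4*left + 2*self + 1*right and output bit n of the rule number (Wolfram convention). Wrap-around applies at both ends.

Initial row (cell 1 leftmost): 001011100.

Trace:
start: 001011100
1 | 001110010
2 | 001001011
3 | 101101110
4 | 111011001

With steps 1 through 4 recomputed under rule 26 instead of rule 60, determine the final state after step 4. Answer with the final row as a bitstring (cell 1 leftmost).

110110110

(re-executing steps 1..4 under rule 26; state before step 1: 001011100)
1 | 010010010
2 | 101101101
3 | 001001001
4 | 110110110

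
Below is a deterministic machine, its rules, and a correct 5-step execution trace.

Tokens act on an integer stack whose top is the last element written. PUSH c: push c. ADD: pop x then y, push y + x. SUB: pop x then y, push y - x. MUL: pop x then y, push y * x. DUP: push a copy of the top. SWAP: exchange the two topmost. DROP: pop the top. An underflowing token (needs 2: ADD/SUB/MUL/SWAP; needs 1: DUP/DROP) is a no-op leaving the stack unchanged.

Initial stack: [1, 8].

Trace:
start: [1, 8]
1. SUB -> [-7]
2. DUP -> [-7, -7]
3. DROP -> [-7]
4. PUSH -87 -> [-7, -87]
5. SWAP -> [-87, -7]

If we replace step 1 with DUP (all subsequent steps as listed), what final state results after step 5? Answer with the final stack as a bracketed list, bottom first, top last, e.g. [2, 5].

(re-executing from step 1 with the substitution; state before step 1: [1, 8])
1. DUP -> [1, 8, 8]
2. DUP -> [1, 8, 8, 8]
3. DROP -> [1, 8, 8]
4. PUSH -87 -> [1, 8, 8, -87]
5. SWAP -> [1, 8, -87, 8]

[1, 8, -87, 8]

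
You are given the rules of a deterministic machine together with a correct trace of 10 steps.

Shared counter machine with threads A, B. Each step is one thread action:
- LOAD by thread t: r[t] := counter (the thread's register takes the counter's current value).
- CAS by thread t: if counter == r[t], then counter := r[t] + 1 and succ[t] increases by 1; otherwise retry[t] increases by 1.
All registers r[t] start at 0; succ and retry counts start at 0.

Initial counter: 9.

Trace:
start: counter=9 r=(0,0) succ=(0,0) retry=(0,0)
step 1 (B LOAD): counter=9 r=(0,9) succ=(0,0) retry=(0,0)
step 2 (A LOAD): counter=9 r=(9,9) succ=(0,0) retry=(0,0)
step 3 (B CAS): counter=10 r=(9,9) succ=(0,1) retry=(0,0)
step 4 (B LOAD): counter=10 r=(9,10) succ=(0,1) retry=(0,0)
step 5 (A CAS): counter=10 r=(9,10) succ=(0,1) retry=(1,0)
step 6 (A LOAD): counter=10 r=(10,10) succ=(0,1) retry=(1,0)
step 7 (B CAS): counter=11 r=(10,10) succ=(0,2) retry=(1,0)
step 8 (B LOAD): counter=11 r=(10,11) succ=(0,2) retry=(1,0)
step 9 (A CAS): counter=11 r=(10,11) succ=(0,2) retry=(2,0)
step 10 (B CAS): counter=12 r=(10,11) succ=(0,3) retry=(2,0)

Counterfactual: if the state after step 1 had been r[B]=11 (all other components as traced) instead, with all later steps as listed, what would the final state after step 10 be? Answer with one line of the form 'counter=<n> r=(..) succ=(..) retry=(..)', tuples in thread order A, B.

state after step 1 := counter=9 r=(0,11) succ=(0,0) retry=(0,0)
step 2 (A LOAD): counter=9 r=(9,11) succ=(0,0) retry=(0,0)
step 3 (B CAS): counter=9 r=(9,11) succ=(0,0) retry=(0,1)
step 4 (B LOAD): counter=9 r=(9,9) succ=(0,0) retry=(0,1)
step 5 (A CAS): counter=10 r=(9,9) succ=(1,0) retry=(0,1)
step 6 (A LOAD): counter=10 r=(10,9) succ=(1,0) retry=(0,1)
step 7 (B CAS): counter=10 r=(10,9) succ=(1,0) retry=(0,2)
step 8 (B LOAD): counter=10 r=(10,10) succ=(1,0) retry=(0,2)
step 9 (A CAS): counter=11 r=(10,10) succ=(2,0) retry=(0,2)
step 10 (B CAS): counter=11 r=(10,10) succ=(2,0) retry=(0,3)

counter=11 r=(10,10) succ=(2,0) retry=(0,3)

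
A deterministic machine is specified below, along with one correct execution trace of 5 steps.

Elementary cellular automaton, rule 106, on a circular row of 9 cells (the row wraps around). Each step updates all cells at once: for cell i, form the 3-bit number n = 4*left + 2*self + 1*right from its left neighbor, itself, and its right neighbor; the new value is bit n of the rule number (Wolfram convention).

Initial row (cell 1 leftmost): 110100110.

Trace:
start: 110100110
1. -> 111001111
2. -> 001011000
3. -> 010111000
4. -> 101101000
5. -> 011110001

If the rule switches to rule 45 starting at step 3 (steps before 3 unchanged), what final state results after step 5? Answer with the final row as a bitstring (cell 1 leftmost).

(re-executing steps 3..5 under rule 45; state before step 3: 001011000)
3. -> 101110011
4. -> 011000010
5. -> 010011010

010011010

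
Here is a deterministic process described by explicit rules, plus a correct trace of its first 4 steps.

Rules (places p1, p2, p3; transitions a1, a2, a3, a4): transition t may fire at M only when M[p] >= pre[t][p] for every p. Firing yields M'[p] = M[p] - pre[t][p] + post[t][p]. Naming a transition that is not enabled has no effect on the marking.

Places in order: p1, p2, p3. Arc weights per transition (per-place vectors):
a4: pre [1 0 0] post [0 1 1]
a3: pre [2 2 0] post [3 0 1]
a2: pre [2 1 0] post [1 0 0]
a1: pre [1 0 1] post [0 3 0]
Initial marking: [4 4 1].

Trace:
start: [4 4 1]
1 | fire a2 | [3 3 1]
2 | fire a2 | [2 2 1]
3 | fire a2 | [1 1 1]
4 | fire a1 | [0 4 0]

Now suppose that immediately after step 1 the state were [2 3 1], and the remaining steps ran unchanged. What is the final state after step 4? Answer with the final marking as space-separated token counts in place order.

state after step 1 := [2 3 1]
2 | fire a2 | [1 2 1]
3 | fire a2 | [1 2 1]
4 | fire a1 | [0 5 0]

0 5 0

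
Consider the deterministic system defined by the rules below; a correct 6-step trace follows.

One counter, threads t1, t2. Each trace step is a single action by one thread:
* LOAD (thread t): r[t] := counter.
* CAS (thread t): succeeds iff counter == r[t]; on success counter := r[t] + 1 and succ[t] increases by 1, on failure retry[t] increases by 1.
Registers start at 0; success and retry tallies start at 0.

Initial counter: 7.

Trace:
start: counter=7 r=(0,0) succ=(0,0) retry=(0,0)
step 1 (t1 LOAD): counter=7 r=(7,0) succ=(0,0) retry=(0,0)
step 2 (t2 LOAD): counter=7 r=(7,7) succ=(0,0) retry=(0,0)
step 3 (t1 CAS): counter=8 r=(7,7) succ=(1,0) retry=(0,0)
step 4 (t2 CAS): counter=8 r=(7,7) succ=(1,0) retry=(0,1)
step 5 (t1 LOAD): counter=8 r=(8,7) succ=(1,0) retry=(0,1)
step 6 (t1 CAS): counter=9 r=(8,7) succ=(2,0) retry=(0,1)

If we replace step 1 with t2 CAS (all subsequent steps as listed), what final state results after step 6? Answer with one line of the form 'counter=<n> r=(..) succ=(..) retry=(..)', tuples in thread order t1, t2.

(re-executing from step 1 with the substitution; state before step 1: counter=7 r=(0,0) succ=(0,0) retry=(0,0))
step 1 (t2 CAS): counter=7 r=(0,0) succ=(0,0) retry=(0,1)
step 2 (t2 LOAD): counter=7 r=(0,7) succ=(0,0) retry=(0,1)
step 3 (t1 CAS): counter=7 r=(0,7) succ=(0,0) retry=(1,1)
step 4 (t2 CAS): counter=8 r=(0,7) succ=(0,1) retry=(1,1)
step 5 (t1 LOAD): counter=8 r=(8,7) succ=(0,1) retry=(1,1)
step 6 (t1 CAS): counter=9 r=(8,7) succ=(1,1) retry=(1,1)

counter=9 r=(8,7) succ=(1,1) retry=(1,1)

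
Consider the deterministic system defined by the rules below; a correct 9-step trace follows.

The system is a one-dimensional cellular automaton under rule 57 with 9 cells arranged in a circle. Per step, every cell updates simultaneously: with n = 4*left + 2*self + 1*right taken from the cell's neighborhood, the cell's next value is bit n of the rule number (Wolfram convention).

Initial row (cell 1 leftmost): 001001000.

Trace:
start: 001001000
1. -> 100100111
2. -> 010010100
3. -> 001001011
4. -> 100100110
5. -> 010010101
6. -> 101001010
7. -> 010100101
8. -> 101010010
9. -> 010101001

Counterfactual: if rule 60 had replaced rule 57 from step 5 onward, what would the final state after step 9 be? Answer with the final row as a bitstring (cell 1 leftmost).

100001110

(re-executing steps 5..9 under rule 60; state before step 5: 100100110)
5. -> 110110101
6. -> 001101111
7. -> 101011000
8. -> 111110100
9. -> 100001110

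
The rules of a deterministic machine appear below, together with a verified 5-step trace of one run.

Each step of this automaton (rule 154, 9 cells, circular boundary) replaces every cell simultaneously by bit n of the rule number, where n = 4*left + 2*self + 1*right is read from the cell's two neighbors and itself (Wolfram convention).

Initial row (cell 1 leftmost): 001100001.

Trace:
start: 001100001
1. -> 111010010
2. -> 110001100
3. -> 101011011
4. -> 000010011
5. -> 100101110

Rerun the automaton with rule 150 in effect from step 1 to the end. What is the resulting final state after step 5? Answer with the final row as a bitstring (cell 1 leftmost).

(re-executing steps 1..5 under rule 150; state before step 1: 001100001)
1. -> 110010011
2. -> 101111101
3. -> 000111000
4. -> 001010100
5. -> 011010110

011010110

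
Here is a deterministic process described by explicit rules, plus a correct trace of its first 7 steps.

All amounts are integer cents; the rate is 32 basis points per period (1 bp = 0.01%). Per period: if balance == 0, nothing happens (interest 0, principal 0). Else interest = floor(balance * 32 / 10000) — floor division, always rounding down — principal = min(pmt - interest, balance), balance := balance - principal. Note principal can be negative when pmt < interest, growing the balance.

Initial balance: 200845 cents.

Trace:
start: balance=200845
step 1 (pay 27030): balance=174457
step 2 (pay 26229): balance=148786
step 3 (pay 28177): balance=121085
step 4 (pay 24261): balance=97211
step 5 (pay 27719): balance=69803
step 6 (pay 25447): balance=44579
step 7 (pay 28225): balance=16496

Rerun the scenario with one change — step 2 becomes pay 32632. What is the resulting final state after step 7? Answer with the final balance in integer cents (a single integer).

(re-executing from step 2 with the substitution; state before step 2: balance=174457)
step 2 (pay 32632): balance=142383
step 3 (pay 28177): balance=114661
step 4 (pay 24261): balance=90766
step 5 (pay 27719): balance=63337
step 6 (pay 25447): balance=38092
step 7 (pay 28225): balance=9988

9988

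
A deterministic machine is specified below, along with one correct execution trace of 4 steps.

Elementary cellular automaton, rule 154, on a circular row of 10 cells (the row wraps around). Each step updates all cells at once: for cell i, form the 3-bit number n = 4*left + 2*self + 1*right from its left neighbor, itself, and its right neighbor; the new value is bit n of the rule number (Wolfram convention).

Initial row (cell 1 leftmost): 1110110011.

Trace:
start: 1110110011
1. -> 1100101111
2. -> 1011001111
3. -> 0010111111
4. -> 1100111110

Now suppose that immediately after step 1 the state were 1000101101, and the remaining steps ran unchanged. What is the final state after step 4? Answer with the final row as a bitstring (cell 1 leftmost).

state after step 1 := 1000101101
2. -> 0101001001
3. -> 0000110110
4. -> 0001100101

0001100101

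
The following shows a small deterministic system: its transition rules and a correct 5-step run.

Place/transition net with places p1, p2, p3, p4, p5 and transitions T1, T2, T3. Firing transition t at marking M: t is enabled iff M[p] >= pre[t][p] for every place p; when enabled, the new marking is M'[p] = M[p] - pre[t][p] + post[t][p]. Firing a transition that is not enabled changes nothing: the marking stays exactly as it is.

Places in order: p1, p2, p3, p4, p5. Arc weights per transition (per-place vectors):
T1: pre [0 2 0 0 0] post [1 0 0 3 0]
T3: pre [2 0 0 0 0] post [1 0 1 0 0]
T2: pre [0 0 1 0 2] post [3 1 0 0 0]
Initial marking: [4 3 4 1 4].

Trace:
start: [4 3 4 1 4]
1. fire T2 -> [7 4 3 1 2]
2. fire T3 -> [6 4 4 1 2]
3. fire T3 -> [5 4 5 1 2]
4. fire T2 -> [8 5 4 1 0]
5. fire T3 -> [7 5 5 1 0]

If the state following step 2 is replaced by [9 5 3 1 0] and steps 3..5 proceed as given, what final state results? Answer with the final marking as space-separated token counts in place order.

state after step 2 := [9 5 3 1 0]
3. fire T3 -> [8 5 4 1 0]
4. fire T2 -> [8 5 4 1 0]
5. fire T3 -> [7 5 5 1 0]

7 5 5 1 0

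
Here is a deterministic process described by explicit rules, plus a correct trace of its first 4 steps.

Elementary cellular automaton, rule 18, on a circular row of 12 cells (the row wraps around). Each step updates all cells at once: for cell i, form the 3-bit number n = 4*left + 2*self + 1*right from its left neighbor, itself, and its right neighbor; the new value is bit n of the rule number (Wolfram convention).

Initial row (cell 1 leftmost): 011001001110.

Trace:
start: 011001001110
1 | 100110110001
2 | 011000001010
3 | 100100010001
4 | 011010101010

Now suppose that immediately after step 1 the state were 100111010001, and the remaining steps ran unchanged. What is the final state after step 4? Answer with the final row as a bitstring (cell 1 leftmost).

011010101010

state after step 1 := 100111010001
2 | 011000001010
3 | 100100010001
4 | 011010101010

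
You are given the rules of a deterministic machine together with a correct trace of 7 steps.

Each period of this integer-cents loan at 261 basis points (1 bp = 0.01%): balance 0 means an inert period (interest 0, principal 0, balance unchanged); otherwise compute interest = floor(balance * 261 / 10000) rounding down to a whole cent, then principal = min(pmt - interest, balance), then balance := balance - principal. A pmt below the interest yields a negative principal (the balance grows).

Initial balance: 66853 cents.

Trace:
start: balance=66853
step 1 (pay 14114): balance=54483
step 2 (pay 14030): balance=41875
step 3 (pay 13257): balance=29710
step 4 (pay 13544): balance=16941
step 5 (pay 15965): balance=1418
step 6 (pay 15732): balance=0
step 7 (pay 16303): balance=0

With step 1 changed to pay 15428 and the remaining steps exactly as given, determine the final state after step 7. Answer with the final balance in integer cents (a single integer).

0

(re-executing from step 1 with the substitution; state before step 1: balance=66853)
step 1 (pay 15428): balance=53169
step 2 (pay 14030): balance=40526
step 3 (pay 13257): balance=28326
step 4 (pay 13544): balance=15521
step 5 (pay 15965): balance=0
step 6 (pay 15732): balance=0
step 7 (pay 16303): balance=0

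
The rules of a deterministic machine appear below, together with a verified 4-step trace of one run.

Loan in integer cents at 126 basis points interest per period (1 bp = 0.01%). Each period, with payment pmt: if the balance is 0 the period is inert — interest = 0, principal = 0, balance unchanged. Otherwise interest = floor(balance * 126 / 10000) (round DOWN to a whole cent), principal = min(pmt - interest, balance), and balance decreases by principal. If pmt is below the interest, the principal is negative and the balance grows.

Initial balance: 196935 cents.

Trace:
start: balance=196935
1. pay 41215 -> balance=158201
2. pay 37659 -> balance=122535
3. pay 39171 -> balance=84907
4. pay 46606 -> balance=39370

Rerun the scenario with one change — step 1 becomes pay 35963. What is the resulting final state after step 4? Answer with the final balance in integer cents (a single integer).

44823

(re-executing from step 1 with the substitution; state before step 1: balance=196935)
1. pay 35963 -> balance=163453
2. pay 37659 -> balance=127853
3. pay 39171 -> balance=90292
4. pay 46606 -> balance=44823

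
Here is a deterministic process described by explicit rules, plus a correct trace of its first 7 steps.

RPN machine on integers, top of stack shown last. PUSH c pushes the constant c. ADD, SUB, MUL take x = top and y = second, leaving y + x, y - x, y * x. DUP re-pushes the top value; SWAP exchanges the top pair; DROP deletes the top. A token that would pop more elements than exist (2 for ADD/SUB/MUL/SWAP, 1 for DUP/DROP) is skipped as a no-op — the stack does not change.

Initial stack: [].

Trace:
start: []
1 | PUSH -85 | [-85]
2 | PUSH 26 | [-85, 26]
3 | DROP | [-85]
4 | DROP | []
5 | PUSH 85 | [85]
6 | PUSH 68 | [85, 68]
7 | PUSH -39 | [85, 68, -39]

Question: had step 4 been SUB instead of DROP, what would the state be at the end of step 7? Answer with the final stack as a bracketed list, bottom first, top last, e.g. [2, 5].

[-85, 85, 68, -39]

(re-executing from step 4 with the substitution; state before step 4: [-85])
4 | SUB | [-85]
5 | PUSH 85 | [-85, 85]
6 | PUSH 68 | [-85, 85, 68]
7 | PUSH -39 | [-85, 85, 68, -39]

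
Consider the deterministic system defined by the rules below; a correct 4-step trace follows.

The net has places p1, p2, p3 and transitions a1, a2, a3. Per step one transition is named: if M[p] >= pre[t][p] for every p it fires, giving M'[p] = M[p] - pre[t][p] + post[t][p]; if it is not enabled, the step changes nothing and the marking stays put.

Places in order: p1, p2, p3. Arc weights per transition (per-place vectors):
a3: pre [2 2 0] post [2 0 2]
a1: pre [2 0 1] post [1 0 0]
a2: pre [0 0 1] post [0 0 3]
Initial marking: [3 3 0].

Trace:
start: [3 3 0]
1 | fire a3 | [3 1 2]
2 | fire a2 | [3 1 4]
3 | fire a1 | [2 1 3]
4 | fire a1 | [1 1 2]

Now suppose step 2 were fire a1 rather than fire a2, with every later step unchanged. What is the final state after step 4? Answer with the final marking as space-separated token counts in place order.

1 1 0

(re-executing from step 2 with the substitution; state before step 2: [3 1 2])
2 | fire a1 | [2 1 1]
3 | fire a1 | [1 1 0]
4 | fire a1 | [1 1 0]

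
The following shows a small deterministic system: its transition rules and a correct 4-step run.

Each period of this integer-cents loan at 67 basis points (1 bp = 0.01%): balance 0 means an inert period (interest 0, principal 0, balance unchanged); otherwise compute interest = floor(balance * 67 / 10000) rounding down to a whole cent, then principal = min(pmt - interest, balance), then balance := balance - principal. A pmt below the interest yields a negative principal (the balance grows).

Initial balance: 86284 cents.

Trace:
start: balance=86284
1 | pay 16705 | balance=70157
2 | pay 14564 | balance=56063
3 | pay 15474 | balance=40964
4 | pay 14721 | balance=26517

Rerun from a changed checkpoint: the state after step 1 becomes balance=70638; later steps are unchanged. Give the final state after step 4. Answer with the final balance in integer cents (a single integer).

state after step 1 := balance=70638
2 | pay 14564 | balance=56547
3 | pay 15474 | balance=41451
4 | pay 14721 | balance=27007

27007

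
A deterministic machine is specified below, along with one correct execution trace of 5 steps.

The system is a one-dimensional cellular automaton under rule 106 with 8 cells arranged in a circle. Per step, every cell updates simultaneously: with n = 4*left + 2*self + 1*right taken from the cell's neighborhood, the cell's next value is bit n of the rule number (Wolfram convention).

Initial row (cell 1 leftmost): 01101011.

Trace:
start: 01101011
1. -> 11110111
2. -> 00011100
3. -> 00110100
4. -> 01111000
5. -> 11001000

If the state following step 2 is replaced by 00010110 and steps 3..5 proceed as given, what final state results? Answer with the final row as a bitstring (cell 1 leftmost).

10111100

state after step 2 := 00010110
3. -> 00101110
4. -> 01011010
5. -> 10111100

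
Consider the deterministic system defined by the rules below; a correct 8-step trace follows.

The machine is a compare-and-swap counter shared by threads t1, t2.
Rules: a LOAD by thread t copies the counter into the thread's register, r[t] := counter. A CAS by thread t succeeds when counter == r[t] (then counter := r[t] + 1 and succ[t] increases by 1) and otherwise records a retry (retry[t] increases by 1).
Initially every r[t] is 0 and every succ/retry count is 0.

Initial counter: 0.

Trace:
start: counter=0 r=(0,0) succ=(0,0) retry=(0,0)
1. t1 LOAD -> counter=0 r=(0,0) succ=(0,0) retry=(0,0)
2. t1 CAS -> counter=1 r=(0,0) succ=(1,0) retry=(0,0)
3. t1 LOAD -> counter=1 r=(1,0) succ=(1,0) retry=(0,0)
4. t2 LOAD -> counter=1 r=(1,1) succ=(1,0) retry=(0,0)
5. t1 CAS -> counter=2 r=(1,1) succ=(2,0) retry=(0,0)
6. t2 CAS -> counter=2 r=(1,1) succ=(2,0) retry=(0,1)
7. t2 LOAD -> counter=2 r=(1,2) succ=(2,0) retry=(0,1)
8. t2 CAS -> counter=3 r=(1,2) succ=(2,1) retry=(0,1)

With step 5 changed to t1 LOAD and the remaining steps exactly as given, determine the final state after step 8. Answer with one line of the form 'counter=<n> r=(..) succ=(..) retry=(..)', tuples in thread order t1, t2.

counter=3 r=(1,2) succ=(1,2) retry=(0,0)

(re-executing from step 5 with the substitution; state before step 5: counter=1 r=(1,1) succ=(1,0) retry=(0,0))
5. t1 LOAD -> counter=1 r=(1,1) succ=(1,0) retry=(0,0)
6. t2 CAS -> counter=2 r=(1,1) succ=(1,1) retry=(0,0)
7. t2 LOAD -> counter=2 r=(1,2) succ=(1,1) retry=(0,0)
8. t2 CAS -> counter=3 r=(1,2) succ=(1,2) retry=(0,0)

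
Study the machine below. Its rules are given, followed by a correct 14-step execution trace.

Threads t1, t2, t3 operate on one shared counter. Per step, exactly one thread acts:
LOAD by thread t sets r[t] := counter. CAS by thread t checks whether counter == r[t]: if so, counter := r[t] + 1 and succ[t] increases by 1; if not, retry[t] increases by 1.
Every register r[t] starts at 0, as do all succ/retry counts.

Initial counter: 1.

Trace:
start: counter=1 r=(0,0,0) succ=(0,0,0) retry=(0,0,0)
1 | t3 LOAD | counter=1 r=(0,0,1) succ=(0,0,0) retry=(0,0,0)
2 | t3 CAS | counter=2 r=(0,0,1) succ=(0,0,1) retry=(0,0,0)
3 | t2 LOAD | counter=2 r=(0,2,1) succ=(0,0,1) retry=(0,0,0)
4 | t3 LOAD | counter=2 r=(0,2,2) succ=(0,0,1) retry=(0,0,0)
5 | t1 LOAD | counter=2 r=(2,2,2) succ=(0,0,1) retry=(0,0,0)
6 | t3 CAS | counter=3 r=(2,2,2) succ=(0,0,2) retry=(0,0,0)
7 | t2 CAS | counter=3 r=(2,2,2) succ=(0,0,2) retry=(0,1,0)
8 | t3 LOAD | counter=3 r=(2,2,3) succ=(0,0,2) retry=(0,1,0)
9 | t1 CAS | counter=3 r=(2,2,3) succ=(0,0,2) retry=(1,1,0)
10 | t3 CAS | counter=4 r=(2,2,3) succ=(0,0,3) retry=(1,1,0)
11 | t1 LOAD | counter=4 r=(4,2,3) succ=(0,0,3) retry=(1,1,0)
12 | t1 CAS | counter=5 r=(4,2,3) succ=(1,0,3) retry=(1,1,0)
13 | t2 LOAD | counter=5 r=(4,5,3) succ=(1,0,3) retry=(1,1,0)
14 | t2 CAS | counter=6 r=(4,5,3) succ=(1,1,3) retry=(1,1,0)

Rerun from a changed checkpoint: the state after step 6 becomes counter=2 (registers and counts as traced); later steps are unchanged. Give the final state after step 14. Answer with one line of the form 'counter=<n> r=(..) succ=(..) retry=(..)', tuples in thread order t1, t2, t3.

counter=6 r=(4,5,3) succ=(1,2,3) retry=(1,0,0)

state after step 6 := counter=2 r=(2,2,2) succ=(0,0,2) retry=(0,0,0)
7 | t2 CAS | counter=3 r=(2,2,2) succ=(0,1,2) retry=(0,0,0)
8 | t3 LOAD | counter=3 r=(2,2,3) succ=(0,1,2) retry=(0,0,0)
9 | t1 CAS | counter=3 r=(2,2,3) succ=(0,1,2) retry=(1,0,0)
10 | t3 CAS | counter=4 r=(2,2,3) succ=(0,1,3) retry=(1,0,0)
11 | t1 LOAD | counter=4 r=(4,2,3) succ=(0,1,3) retry=(1,0,0)
12 | t1 CAS | counter=5 r=(4,2,3) succ=(1,1,3) retry=(1,0,0)
13 | t2 LOAD | counter=5 r=(4,5,3) succ=(1,1,3) retry=(1,0,0)
14 | t2 CAS | counter=6 r=(4,5,3) succ=(1,2,3) retry=(1,0,0)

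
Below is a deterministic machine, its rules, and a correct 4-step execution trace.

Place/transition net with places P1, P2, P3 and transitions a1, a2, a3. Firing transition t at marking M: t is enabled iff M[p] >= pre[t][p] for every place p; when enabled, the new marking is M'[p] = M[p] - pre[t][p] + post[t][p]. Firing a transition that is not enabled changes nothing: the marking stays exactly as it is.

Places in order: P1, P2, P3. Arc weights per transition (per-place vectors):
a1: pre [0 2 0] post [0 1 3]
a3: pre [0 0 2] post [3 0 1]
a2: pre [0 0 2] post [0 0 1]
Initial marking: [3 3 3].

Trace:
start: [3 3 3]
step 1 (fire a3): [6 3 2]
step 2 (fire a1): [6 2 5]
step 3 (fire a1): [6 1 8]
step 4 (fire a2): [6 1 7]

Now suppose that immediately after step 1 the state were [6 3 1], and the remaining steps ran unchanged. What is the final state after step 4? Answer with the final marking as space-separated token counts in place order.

state after step 1 := [6 3 1]
step 2 (fire a1): [6 2 4]
step 3 (fire a1): [6 1 7]
step 4 (fire a2): [6 1 6]

6 1 6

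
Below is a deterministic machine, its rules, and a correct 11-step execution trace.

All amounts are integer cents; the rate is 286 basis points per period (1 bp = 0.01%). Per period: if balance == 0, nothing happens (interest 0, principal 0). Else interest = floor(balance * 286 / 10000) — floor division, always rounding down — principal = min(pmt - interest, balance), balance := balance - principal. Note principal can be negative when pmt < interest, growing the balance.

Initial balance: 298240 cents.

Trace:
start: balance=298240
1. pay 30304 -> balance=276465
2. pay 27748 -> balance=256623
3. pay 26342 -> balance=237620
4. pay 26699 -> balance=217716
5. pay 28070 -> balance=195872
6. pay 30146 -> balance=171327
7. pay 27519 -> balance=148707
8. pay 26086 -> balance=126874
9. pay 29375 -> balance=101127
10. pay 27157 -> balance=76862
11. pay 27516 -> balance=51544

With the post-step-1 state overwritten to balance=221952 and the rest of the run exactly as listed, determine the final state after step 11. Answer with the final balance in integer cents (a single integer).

state after step 1 := balance=221952
2. pay 27748 -> balance=200551
3. pay 26342 -> balance=179944
4. pay 26699 -> balance=158391
5. pay 28070 -> balance=134850
6. pay 30146 -> balance=108560
7. pay 27519 -> balance=84145
8. pay 26086 -> balance=60465
9. pay 29375 -> balance=32819
10. pay 27157 -> balance=6600
11. pay 27516 -> balance=0

0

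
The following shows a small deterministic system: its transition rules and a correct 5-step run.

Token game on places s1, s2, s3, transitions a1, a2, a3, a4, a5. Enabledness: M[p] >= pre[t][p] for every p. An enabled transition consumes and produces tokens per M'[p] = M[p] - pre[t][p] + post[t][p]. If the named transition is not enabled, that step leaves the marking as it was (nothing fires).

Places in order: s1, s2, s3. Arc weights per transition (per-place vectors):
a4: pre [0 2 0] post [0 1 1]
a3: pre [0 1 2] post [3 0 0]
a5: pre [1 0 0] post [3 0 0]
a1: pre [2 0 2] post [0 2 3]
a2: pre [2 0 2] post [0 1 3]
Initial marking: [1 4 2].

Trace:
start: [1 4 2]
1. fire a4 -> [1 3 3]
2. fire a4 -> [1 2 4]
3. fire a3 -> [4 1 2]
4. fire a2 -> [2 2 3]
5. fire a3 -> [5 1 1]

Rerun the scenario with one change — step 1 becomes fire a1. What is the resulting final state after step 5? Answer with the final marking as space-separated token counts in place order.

(re-executing from step 1 with the substitution; state before step 1: [1 4 2])
1. fire a1 -> [1 4 2]
2. fire a4 -> [1 3 3]
3. fire a3 -> [4 2 1]
4. fire a2 -> [4 2 1]
5. fire a3 -> [4 2 1]

4 2 1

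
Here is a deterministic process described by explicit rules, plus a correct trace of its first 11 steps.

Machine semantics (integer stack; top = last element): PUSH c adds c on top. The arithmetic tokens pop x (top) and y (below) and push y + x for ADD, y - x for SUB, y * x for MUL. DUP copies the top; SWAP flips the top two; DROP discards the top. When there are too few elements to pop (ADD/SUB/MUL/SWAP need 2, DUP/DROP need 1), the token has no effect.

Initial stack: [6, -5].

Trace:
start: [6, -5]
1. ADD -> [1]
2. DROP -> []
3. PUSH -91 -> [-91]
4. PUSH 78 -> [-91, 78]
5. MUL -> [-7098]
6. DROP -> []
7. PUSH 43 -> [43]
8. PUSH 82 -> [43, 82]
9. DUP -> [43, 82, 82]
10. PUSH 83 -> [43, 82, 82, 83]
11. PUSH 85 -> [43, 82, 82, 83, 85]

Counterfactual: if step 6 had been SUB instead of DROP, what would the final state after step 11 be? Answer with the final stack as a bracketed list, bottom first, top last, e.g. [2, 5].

(re-executing from step 6 with the substitution; state before step 6: [-7098])
6. SUB -> [-7098]
7. PUSH 43 -> [-7098, 43]
8. PUSH 82 -> [-7098, 43, 82]
9. DUP -> [-7098, 43, 82, 82]
10. PUSH 83 -> [-7098, 43, 82, 82, 83]
11. PUSH 85 -> [-7098, 43, 82, 82, 83, 85]

[-7098, 43, 82, 82, 83, 85]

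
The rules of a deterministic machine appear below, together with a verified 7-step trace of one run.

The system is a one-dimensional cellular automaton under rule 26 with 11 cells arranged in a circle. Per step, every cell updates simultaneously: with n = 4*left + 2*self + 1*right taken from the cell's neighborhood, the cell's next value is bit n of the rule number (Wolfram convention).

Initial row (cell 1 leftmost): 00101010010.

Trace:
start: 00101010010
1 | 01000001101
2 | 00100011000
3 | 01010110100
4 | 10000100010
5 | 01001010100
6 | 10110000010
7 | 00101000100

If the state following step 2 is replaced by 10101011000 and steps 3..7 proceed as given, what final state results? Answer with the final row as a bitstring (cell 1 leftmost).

state after step 2 := 10101011000
3 | 00000010101
4 | 10000100000
5 | 01001010001
6 | 00110001010
7 | 01101010001

01101010001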